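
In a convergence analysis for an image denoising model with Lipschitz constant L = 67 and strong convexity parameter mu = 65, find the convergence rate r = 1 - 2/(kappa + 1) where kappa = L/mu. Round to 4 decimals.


Step 1: Compute the condition number.
kappa = L/mu = 67/65 = 1.0308
Step 2: Compute the convergence rate.
r = 1 - 2/(kappa + 1) = 1 - 2*mu/(L + mu) = (L - mu)/(L + mu) = 2/132 = 0.0152


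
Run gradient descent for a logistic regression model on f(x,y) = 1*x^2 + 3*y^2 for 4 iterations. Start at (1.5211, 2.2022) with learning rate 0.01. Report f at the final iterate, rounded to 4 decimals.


Gradient descent on f(x,y) = 1*x^2 + 3*y^2.
Starting point: (1.5211, 2.2022), alpha = 0.01
Step 1: grad_x = 2*1*1.5211 = 3.0422, grad_y = 2*3*2.2022 = 13.2132
  x_1 = 1.5211 - 0.01*3.0422 = 1.4907
  y_1 = 2.2022 - 0.01*13.2132 = 2.0701
Step 2: grad_x = 2*1*1.4907 = 2.9814, grad_y = 2*3*2.0701 = 12.4204
  x_2 = 1.4907 - 0.01*2.9814 = 1.4609
  y_2 = 2.0701 - 0.01*12.4204 = 1.9459
Step 3: grad_x = 2*1*1.4609 = 2.9217, grad_y = 2*3*1.9459 = 11.6752
  x_3 = 1.4609 - 0.01*2.9217 = 1.4316
  y_3 = 1.9459 - 0.01*11.6752 = 1.8291
Step 4: grad_x = 2*1*1.4316 = 2.8633, grad_y = 2*3*1.8291 = 10.9747
  x_4 = 1.4316 - 0.01*2.8633 = 1.403
  y_4 = 1.8291 - 0.01*10.9747 = 1.7194
f(1.403, 1.7194) = 1*1.403^2 + 3*1.7194^2 = 10.8371


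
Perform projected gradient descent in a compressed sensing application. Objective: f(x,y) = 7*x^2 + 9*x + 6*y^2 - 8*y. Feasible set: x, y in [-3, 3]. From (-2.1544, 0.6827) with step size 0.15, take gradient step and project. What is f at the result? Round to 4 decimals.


Step 1: Compute gradient at (-2.1544, 0.6827).
grad_x = 2*7*-2.1544 + 9 = -21.1616
grad_y = 2*6*0.6827 - 8 = 0.1924
Step 2: Gradient step.
x_raw = -2.1544 - 0.15*-21.1616 = 1.0198
y_raw = 0.6827 - 0.15*0.1924 = 0.6538
Step 3: Project onto [-3, 3].
x_proj = clip(1.0198) = 1.0198
y_proj = clip(0.6538) = 0.6538
Step 4: Evaluate f.
f(1.0198, 0.6538) = 13.7934


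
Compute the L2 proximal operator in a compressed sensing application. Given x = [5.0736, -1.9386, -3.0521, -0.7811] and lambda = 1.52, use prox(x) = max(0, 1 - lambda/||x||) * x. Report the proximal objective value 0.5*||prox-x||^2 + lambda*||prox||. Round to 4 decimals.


Step 1: Compute ||x||.
||x|| = 6.2789
Step 2: Compute scaling factor.
scale = max(0, 1 - 1.52/6.2789) = 0.7579
Step 3: prox(x) = [3.8454, -1.4693, -2.3132, -0.592]
||prox(x)|| = 4.7589
Step 4: Proximal objective.
0.5*||prox-x||^2 = 1.1552
lambda*||prox|| = 7.2335
Total = 8.3888


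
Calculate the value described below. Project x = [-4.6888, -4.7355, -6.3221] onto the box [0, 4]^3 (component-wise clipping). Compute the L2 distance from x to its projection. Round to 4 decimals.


Project each component onto [0, 4].
clip(-4.6888) = 0.0, clip(-4.7355) = 0.0, clip(-6.3221) = 0.0
Projection = [0.0, 0.0, 0.0]
Squared diffs: [21.9848, 22.425, 39.9689]
Distance = sqrt(84.3787) = 9.1858


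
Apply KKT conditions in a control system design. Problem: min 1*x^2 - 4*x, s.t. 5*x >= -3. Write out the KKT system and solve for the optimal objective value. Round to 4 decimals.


Step 1: Try lambda = 0 (constraint inactive).
Stationarity: 2*1*x - 4 = 0
x* = 4/(2*1) = 2.0
Check constraint: 5*2.0 = 10.0 >= -3 -- satisfied.
Step 2: Compute optimal value.
f(x*) = 1*2.0^2 - 4*2.0 = -4.0


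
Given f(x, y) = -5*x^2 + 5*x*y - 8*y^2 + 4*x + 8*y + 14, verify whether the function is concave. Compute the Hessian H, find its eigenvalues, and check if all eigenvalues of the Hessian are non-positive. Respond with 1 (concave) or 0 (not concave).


The Hessian of f(x,y) = -5*x^2 + 5*x*y - 8*y^2 + 4*x + 8*y + 14 is:
H = [[-10, 5], [5, -16]]
Trace = -10 - 16 = -26
Determinant = -10*-16 - (5)^2 = 135
Discriminant = (-26)^2 - 4*135 = 136.0
Eigenvalues: lambda_1 = -18.831, lambda_2 = -7.169
The function is concave.

1


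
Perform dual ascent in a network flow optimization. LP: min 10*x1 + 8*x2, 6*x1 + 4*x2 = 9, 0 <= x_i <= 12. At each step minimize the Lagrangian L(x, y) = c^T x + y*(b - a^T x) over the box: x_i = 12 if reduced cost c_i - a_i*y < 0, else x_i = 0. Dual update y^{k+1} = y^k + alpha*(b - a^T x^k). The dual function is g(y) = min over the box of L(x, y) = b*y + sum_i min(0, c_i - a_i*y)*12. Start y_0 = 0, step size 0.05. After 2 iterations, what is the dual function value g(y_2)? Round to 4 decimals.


Dual ascent for LP: min 10*x1 + 8*x2, 6*x1 + 4*x2 = 9, 0 <= x_i <= 12
Step 1: y^k = 0.0, reduced costs: (10.0, 8.0)
  x^k = (0.0, 0.0), subgradient = b - a^T x = 9.0
  y^{k+1} = 0.0 + 0.05*9.0 = 0.45
Step 2: y^k = 0.45, reduced costs: (7.3, 6.2)
  x^k = (0.0, 0.0), subgradient = b - a^T x = 9.0
  y^{k+1} = 0.45 + 0.05*9.0 = 0.9
Dual objective at y_2 = 0.9: reduced costs (4.6, 4.4), box minimizer x = (0.0, 0.0)
g(y_2) = b*y + (c1 - a1*y)*x1 + (c2 - a2*y)*x2 = 9*0.9 + 4.6*0.0 + 4.4*0.0 = 8.1 + 0.0 + 0.0 = 8.1


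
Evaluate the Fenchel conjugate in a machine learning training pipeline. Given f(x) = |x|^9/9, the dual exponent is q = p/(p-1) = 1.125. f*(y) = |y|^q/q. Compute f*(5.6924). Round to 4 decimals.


The conjugate exponent q satisfies 1/p + 1/q = 1.
p = 9, so q = 9/(9 - 1) = 1.125
|y|^q = 5.6924^1.125 = 7.0747
f*(5.6924) = 7.0747 / 1.125 = 6.2886


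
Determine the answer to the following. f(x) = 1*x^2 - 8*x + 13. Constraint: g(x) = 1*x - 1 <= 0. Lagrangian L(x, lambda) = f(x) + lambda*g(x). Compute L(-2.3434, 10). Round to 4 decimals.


Step 1: Evaluate f(x).
f(-2.3434) = 1*(-2.3434)^2 - 8*(-2.3434) + 13 = 37.2387
Step 2: Evaluate g(x).
g(-2.3434) = 1*-2.3434 - 1 = -3.3434
Step 3: Compute Lagrangian.
L = 37.2387 + 10*-3.3434 = 3.8047


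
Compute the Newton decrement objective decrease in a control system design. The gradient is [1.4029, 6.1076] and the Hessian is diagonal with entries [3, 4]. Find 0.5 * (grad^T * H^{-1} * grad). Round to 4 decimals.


Step 1: H is diagonal, so H^(-1) * g = [0.4676, 1.5269].
Step 2: g^T H^(-1) g = sum_i g_i^2 / H_ii
  = (1.4029)^2/3 + (6.1076)^2/4
  = 0.656 + 9.3257 = 9.9817
Step 3: Objective decrease = 0.5 * g^T H^(-1) g = 4.9909


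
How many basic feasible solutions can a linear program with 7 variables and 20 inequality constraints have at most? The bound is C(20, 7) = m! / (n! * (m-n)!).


Each vertex corresponds to some choice of n active constraints out of m, so the number of vertices is at most C(m, n) = m! / (n!(m-n)!).
m = 20, n = 7
Numerator: 20 * 19 * 18 * 17 * 16 * 15 * 14
Denominator: 7! = 5040
C(20, 7) = 77520


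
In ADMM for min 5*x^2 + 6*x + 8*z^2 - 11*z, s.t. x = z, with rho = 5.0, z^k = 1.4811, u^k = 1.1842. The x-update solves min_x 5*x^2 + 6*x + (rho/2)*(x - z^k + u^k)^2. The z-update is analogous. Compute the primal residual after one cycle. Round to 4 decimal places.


ADMM iteration with rho = 5.0, z^k = 1.4811, u^k = 1.1842
Step 1: x-update.
Minimize 5*x^2 + 6*x + (5.0/2)*(x - 1.4811 + 1.1842)^2
FOC: (2*5 + 5.0)*x = -6 + 5.0*(1.4811 - 1.1842)
x^{k+1} = -0.301
Step 2: z-update.
Minimize 8*z^2 - 11*z + (5.0/2)*(-0.301 - z + 1.1842)^2
FOC: (2*8 + 5.0)*z = 11 + 5.0*(-0.301 + 1.1842)
z^{k+1} = 0.7341
Step 3: u-update.
u^{k+1} = 1.1842 - 0.301 - 0.7341 = 0.1491
Step 4: Primal residual = |-0.301 - 0.7341| = 1.0351


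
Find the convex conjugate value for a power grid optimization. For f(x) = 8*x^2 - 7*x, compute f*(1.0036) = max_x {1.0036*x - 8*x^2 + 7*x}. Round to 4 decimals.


f*(y) = sup_x {y*x - a*x^2 - b*x} = sup_x {(y-b)*x - a*x^2}
FOC: (y - b) - 2a*x = 0 => x* = (y - b)/(2a)
x* = (1.0036 + 7)/(2*8) = 0.5002
f*(1.0036) = (y-b)^2/(4a) = (1.0036 + 7)^2/(4*8)
= 64.0576/32 = 2.0018


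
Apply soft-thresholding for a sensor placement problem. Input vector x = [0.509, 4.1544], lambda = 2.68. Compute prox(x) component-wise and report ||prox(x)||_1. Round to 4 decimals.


Soft-thresholding with lambda = 2.68:
prox(0.509) = sign(0.509)*max(|0.509| - 2.68, 0) = 0.0
prox(4.1544) = sign(4.1544)*max(|4.1544| - 2.68, 0) = 1.4744
prox(x) = [0.0, 1.4744]
||prox(x)||_1 = 0.0 + 1.4744 = 1.4744


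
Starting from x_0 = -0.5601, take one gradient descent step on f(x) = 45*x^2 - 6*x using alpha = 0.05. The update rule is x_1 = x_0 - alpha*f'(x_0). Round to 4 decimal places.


We compute the gradient at x_0 and apply the update.
f'(x) = 90*x - 6
f'(-0.5601) = 90*-0.5601 - 6 = -56.409
x_1 = -0.5601 - 0.05*-56.409 = 2.2604


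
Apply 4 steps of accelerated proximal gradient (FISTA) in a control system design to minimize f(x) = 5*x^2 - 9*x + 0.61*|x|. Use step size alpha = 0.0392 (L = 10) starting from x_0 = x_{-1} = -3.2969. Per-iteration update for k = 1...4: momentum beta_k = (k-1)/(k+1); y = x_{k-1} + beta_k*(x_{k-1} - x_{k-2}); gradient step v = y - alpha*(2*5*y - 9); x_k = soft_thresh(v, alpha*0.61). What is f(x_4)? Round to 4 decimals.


FISTA on f(x) = 5*x^2 - 9*x + 0.61*|x|
L = 10, alpha = 0.0392
Iteration 1: beta = 0.0, y = -3.2969 + 0.0*(-3.2969 + 3.2969) = -3.2969
  grad(y) = -41.969, v = y - alpha*grad = -1.6517
  prox(v) = soft_thresh(-1.6517, 0.0239) = -1.6278
Iteration 2: beta = 0.3333, y = -1.6278 + 0.3333*(-1.6278 + 3.2969) = -1.0714
  grad(y) = -19.7144, v = y - alpha*grad = -0.2986
  prox(v) = soft_thresh(-0.2986, 0.0239) = -0.2747
Iteration 3: beta = 0.5, y = -0.2747 + 0.5*(-0.2747 + 1.6278) = 0.4018
  grad(y) = -4.9818, v = y - alpha*grad = 0.5971
  prox(v) = soft_thresh(0.5971, 0.0239) = 0.5732
Iteration 4: beta = 0.6, y = 0.5732 + 0.6*(0.5732 + 0.2747) = 1.0819
  grad(y) = 1.8194, v = y - alpha*grad = 1.0106
  prox(v) = soft_thresh(1.0106, 0.0239) = 0.9867
f(x_4) = 5*0.9867^2 - 9*0.9867 + 0.61*|0.9867| = -3.4105


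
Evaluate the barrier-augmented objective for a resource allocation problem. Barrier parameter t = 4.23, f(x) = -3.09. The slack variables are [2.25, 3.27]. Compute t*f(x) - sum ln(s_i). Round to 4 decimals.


Step 1: Compute log-barrier.
ln values: [0.8109, 1.1848]
phi = -(0.8109 + 1.1848) = -1.9957
Step 2: Compute augmented objective.
t*f(x) = 4.23*-3.09 = -13.0707
Total = -13.0707 - 1.9957 = -15.0664


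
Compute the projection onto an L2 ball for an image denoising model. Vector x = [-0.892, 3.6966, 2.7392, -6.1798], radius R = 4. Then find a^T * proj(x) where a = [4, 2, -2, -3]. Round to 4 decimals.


Step 1: Compute ||x|| (intermediates to 6 decimals).
||x|| = sqrt((-0.892)^2 + 3.6966^2 + 2.7392^2 + (-6.1798)^2) = 7.755879
Step 2: Project.
Since ||x|| > R, scale = R/||x|| = 4/7.755879 = 0.515738, proj(x) = scale * x
proj(x) = [-0.460038, 1.906477, 1.41271, -3.187158]
Step 3: Dot product.
a^T * proj(x) = 4*(-0.460038) + 2*1.906477 - 2*1.41271 - 3*(-3.187158) = 8.7089


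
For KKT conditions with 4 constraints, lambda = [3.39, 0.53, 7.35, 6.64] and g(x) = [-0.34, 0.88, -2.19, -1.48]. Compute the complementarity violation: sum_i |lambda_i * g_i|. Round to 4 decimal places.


KKT complementary slackness check:
lambda_1 * g_1 = 3.39 * -0.34 = -1.1526
lambda_2 * g_2 = 0.53 * 0.88 = 0.4664
lambda_3 * g_3 = 7.35 * -2.19 = -16.0965
lambda_4 * g_4 = 6.64 * -1.48 = -9.8272
Total violation = 1.1526 + 0.4664 + 16.0965 + 9.8272 = 27.5427


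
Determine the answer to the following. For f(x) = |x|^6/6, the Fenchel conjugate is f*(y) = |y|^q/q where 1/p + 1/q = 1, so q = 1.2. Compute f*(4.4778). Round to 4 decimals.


The conjugate exponent q satisfies 1/p + 1/q = 1.
p = 6, so q = 6/(6 - 1) = 1.2
|y|^q = 4.4778^1.2 = 6.0433
f*(4.4778) = 6.0433 / 1.2 = 5.0361


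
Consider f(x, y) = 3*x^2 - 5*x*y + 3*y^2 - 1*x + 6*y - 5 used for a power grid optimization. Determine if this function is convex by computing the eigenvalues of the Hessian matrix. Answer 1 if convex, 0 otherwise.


The Hessian of f(x,y) = 3*x^2 - 5*x*y + 3*y^2 - 1*x + 6*y - 5 is:
H = [[6, -5], [-5, 6]]
Trace = 6 + 6 = 12
Determinant = 6*6 - (-5)^2 = 11
Discriminant = (12)^2 - 4*11 = 100.0
Eigenvalues: lambda_1 = 1.0, lambda_2 = 11.0
The function is convex.

1


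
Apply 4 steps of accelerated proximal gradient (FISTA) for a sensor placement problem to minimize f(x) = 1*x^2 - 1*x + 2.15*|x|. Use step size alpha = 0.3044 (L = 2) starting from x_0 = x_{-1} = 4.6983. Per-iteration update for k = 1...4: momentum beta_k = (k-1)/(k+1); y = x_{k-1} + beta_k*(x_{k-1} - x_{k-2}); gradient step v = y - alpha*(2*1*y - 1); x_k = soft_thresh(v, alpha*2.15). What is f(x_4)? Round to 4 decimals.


FISTA on f(x) = 1*x^2 - 1*x + 2.15*|x|
L = 2, alpha = 0.3044
Iteration 1: beta = 0.0, y = 4.6983 + 0.0*(4.6983 - 4.6983) = 4.6983
  grad(y) = 8.3966, v = y - alpha*grad = 2.1424
  prox(v) = soft_thresh(2.1424, 0.6545) = 1.4879
Iteration 2: beta = 0.3333, y = 1.4879 + 0.3333*(1.4879 - 4.6983) = 0.4178
  grad(y) = -0.1644, v = y - alpha*grad = 0.4678
  prox(v) = soft_thresh(0.4678, 0.6545) = 0.0
Iteration 3: beta = 0.5, y = 0.0 + 0.5*(0.0 - 1.4879) = -0.744
  grad(y) = -2.4879, v = y - alpha*grad = 0.0134
  prox(v) = soft_thresh(0.0134, 0.6545) = 0.0
Iteration 4: beta = 0.6, y = 0.0 + 0.6*(0.0 - 0.0) = 0.0
  grad(y) = -1.0, v = y - alpha*grad = 0.3044
  prox(v) = soft_thresh(0.3044, 0.6545) = 0.0
f(x_4) = 1*0.0^2 - 1*0.0 + 2.15*|0.0| = 0.0


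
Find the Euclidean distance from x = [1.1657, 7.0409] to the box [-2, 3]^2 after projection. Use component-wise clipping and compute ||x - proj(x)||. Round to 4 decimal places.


Project each component onto [-2, 3].
clip(1.1657) = 1.1657, clip(7.0409) = 3.0
Projection = [1.1657, 3.0]
Squared diffs: [0.0, 16.3289]
Distance = sqrt(16.3289) = 4.0409


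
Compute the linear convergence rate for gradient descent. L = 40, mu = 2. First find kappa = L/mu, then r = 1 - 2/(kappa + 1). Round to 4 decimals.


Step 1: Compute the condition number.
kappa = L/mu = 40/2 = 20.0
Step 2: Compute the convergence rate.
r = 1 - 2/(kappa + 1) = 1 - 2*mu/(L + mu) = (L - mu)/(L + mu) = 38/42 = 0.9048


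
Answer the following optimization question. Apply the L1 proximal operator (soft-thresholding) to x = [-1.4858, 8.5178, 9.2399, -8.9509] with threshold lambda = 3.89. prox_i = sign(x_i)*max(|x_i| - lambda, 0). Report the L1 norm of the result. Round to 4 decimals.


Soft-thresholding with lambda = 3.89:
prox(-1.4858) = sign(-1.4858)*max(|-1.4858| - 3.89, 0) = 0.0
prox(8.5178) = sign(8.5178)*max(|8.5178| - 3.89, 0) = 4.6278
prox(9.2399) = sign(9.2399)*max(|9.2399| - 3.89, 0) = 5.3499
prox(-8.9509) = sign(-8.9509)*max(|-8.9509| - 3.89, 0) = -5.0609
prox(x) = [0.0, 4.6278, 5.3499, -5.0609]
||prox(x)||_1 = 0.0 + 4.6278 + 5.3499 + 5.0609 = 15.0386


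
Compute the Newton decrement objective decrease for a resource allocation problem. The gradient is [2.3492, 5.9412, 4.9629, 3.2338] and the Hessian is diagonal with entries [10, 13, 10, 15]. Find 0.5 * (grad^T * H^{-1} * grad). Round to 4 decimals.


Step 1: H is diagonal, so H^(-1) * g = [0.2349, 0.457, 0.4963, 0.2156].
Step 2: g^T H^(-1) g = sum_i g_i^2 / H_ii
  = (2.3492)^2/10 + (5.9412)^2/13 + (4.9629)^2/10 + (3.2338)^2/15
  = 0.5519 + 2.7152 + 2.463 + 0.6972 = 6.4273
Step 3: Objective decrease = 0.5 * g^T H^(-1) g = 3.2136


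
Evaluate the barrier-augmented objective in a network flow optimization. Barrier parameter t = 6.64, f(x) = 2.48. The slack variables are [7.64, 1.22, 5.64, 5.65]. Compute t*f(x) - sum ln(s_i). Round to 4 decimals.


Step 1: Compute log-barrier.
ln values: [2.0334, 0.1989, 1.7299, 1.7317]
phi = -(2.0334 + 0.1989 + 1.7299 + 1.7317) = -5.6938
Step 2: Compute augmented objective.
t*f(x) = 6.64*2.48 = 16.4672
Total = 16.4672 - 5.6938 = 10.7734


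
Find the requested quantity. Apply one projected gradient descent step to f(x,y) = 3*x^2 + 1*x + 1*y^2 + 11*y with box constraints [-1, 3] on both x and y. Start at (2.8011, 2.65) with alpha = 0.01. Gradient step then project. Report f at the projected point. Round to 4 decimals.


Step 1: Compute gradient at (2.8011, 2.65).
grad_x = 2*3*2.8011 + 1 = 17.8066
grad_y = 2*1*2.65 + 11 = 16.3
Step 2: Gradient step.
x_raw = 2.8011 - 0.01*17.8066 = 2.623
y_raw = 2.65 - 0.01*16.3 = 2.487
Step 3: Project onto [-1, 3].
x_proj = clip(2.623) = 2.623
y_proj = clip(2.487) = 2.487
Step 4: Evaluate f.
f(2.623, 2.487) = 56.8061


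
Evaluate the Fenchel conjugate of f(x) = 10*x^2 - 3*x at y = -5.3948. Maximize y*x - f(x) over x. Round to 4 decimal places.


f*(y) = sup_x {y*x - a*x^2 - b*x} = sup_x {(y-b)*x - a*x^2}
FOC: (y - b) - 2a*x = 0 => x* = (y - b)/(2a)
x* = (-5.3948 + 3)/(2*10) = -0.1197
f*(-5.3948) = (y-b)^2/(4a) = (-5.3948 + 3)^2/(4*10)
= 5.7351/40 = 0.1434


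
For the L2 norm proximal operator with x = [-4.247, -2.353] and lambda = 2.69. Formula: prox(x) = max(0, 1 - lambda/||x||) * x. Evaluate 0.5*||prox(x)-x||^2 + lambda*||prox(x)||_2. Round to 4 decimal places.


Step 1: Compute ||x||.
||x|| = 4.8553
Step 2: Compute scaling factor.
scale = max(0, 1 - 2.69/4.8553) = 0.446
Step 3: prox(x) = [-1.894, -1.0493]
||prox(x)|| = 2.1653
Step 4: Proximal objective.
0.5*||prox-x||^2 = 3.6181
lambda*||prox|| = 5.8247
Total = 9.4426


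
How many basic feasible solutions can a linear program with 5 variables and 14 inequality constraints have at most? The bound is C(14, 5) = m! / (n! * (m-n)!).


Each vertex corresponds to some choice of n active constraints out of m, so the number of vertices is at most C(m, n) = m! / (n!(m-n)!).
m = 14, n = 5
Numerator: 14 * 13 * 12 * 11 * 10
Denominator: 5! = 120
C(14, 5) = 2002


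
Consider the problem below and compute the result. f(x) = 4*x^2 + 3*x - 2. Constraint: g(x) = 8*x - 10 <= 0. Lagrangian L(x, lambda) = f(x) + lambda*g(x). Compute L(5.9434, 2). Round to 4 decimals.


Step 1: Evaluate f(x).
f(5.9434) = 4*5.9434^2 + 3*5.9434 - 2 = 157.1262
Step 2: Evaluate g(x).
g(5.9434) = 8*5.9434 - 10 = 37.5472
Step 3: Compute Lagrangian.
L = 157.1262 + 2*37.5472 = 232.2206


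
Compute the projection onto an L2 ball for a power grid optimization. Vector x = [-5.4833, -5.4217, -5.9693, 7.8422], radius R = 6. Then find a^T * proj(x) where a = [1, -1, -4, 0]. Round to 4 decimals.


Step 1: Compute ||x|| (intermediates to 6 decimals).
||x|| = sqrt((-5.4833)^2 + (-5.4217)^2 + (-5.9693)^2 + 7.8422^2) = 12.513755
Step 2: Project.
Since ||x|| > R, scale = R/||x|| = 6/12.513755 = 0.479472, proj(x) = scale * x
proj(x) = [-2.629089, -2.599553, -2.862112, 3.760115]
Step 3: Dot product.
a^T * proj(x) = 1*(-2.629089) - 1*(-2.599553) - 4*(-2.862112) + 0*3.760115 = 11.4189


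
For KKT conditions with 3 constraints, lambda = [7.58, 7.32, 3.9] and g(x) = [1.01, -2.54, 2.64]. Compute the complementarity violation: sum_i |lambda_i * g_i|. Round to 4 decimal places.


KKT complementary slackness check:
lambda_1 * g_1 = 7.58 * 1.01 = 7.6558
lambda_2 * g_2 = 7.32 * -2.54 = -18.5928
lambda_3 * g_3 = 3.9 * 2.64 = 10.296
Total violation = 7.6558 + 18.5928 + 10.296 = 36.5446


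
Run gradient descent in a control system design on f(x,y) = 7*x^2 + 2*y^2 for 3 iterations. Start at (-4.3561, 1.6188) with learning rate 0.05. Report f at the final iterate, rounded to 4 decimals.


Gradient descent on f(x,y) = 7*x^2 + 2*y^2.
Starting point: (-4.3561, 1.6188), alpha = 0.05
Step 1: grad_x = 2*7*-4.3561 = -60.9854, grad_y = 2*2*1.6188 = 6.4752
  x_1 = -4.3561 - 0.05*-60.9854 = -1.3068
  y_1 = 1.6188 - 0.05*6.4752 = 1.295
Step 2: grad_x = 2*7*-1.3068 = -18.2956, grad_y = 2*2*1.295 = 5.1802
  x_2 = -1.3068 - 0.05*-18.2956 = -0.392
  y_2 = 1.295 - 0.05*5.1802 = 1.036
Step 3: grad_x = 2*7*-0.392 = -5.4887, grad_y = 2*2*1.036 = 4.1441
  x_3 = -0.392 - 0.05*-5.4887 = -0.1176
  y_3 = 1.036 - 0.05*4.1441 = 0.8288
f(-0.1176, 0.8288) = 7*(-0.1176)^2 + 2*0.8288^2 = 1.4707


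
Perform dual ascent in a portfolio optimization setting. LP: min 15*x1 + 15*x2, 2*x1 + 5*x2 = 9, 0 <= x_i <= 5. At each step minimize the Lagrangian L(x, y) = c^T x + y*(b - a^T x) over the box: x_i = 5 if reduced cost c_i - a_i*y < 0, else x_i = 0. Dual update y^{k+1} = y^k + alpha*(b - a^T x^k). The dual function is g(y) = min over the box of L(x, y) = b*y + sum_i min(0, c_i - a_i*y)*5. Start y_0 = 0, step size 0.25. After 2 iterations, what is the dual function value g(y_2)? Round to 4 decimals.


Dual ascent for LP: min 15*x1 + 15*x2, 2*x1 + 5*x2 = 9, 0 <= x_i <= 5
Step 1: y^k = 0.0, reduced costs: (15.0, 15.0)
  x^k = (0.0, 0.0), subgradient = b - a^T x = 9.0
  y^{k+1} = 0.0 + 0.25*9.0 = 2.25
Step 2: y^k = 2.25, reduced costs: (10.5, 3.75)
  x^k = (0.0, 0.0), subgradient = b - a^T x = 9.0
  y^{k+1} = 2.25 + 0.25*9.0 = 4.5
Dual objective at y_2 = 4.5: reduced costs (6.0, -7.5), box minimizer x = (0.0, 5.0)
g(y_2) = b*y + (c1 - a1*y)*x1 + (c2 - a2*y)*x2 = 9*4.5 + 6.0*0.0 + (-7.5)*5.0 = 40.5 + 0.0 - 37.5 = 3.0


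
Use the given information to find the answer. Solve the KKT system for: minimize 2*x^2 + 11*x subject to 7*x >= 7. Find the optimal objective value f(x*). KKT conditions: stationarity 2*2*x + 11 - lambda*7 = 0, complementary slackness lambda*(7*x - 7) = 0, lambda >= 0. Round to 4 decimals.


Step 1: Try lambda = 0 (constraint inactive).
x_unc = -11/(2*2) = -2.75
Check: 7*-2.75 = -19.25 < 7 -- violated!
Step 2: Constraint must be active: 7*x = 7
x* = 7/7 = 1.0
lambda = (2*2*1.0 + 11)/7 = 2.1429
Step 3: Compute optimal value.
f(x*) = 2*1.0^2 + 11*1.0 = 13.0


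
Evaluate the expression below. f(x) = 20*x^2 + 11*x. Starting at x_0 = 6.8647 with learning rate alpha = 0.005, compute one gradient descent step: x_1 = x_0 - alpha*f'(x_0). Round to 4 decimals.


We compute the gradient at x_0 and apply the update.
f'(x) = 40*x + 11
f'(6.8647) = 40*6.8647 + 11 = 285.588
x_1 = 6.8647 - 0.005*285.588 = 5.4368


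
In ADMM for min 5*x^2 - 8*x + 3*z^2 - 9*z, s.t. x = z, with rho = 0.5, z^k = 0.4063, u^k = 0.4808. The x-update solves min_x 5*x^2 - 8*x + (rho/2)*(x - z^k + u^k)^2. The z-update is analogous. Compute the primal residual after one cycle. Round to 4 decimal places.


ADMM iteration with rho = 0.5, z^k = 0.4063, u^k = 0.4808
Step 1: x-update.
Minimize 5*x^2 - 8*x + (0.5/2)*(x - 0.4063 + 0.4808)^2
FOC: (2*5 + 0.5)*x = 8 + 0.5*(0.4063 - 0.4808)
x^{k+1} = 0.7584
Step 2: z-update.
Minimize 3*z^2 - 9*z + (0.5/2)*(0.7584 - z + 0.4808)^2
FOC: (2*3 + 0.5)*z = 9 + 0.5*(0.7584 + 0.4808)
z^{k+1} = 1.4799
Step 3: u-update.
u^{k+1} = 0.4808 + 0.7584 - 1.4799 = -0.2408
Step 4: Primal residual = |0.7584 - 1.4799| = 0.7216


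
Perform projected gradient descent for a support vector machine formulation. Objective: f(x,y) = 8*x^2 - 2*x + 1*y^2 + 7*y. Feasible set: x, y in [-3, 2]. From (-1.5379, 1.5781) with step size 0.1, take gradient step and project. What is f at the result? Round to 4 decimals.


Step 1: Compute gradient at (-1.5379, 1.5781).
grad_x = 2*8*-1.5379 - 2 = -26.6064
grad_y = 2*1*1.5781 + 7 = 10.1562
Step 2: Gradient step.
x_raw = -1.5379 - 0.1*-26.6064 = 1.1227
y_raw = 1.5781 - 0.1*10.1562 = 0.5625
Step 3: Project onto [-3, 2].
x_proj = clip(1.1227) = 1.1227
y_proj = clip(0.5625) = 0.5625
Step 4: Evaluate f.
f(1.1227, 0.5625) = 12.0926


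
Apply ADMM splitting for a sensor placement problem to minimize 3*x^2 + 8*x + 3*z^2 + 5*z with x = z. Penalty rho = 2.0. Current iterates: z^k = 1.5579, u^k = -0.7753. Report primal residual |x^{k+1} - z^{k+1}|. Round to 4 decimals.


ADMM iteration with rho = 2.0, z^k = 1.5579, u^k = -0.7753
Step 1: x-update.
Minimize 3*x^2 + 8*x + (2.0/2)*(x - 1.5579 - 0.7753)^2
FOC: (2*3 + 2.0)*x = -8 + 2.0*(1.5579 + 0.7753)
x^{k+1} = -0.4167
Step 2: z-update.
Minimize 3*z^2 + 5*z + (2.0/2)*(-0.4167 - z - 0.7753)^2
FOC: (2*3 + 2.0)*z = -5 + 2.0*(-0.4167 - 0.7753)
z^{k+1} = -0.923
Step 3: u-update.
u^{k+1} = -0.7753 - 0.4167 + 0.923 = -0.269
Step 4: Primal residual = |-0.4167 + 0.923| = 0.5063


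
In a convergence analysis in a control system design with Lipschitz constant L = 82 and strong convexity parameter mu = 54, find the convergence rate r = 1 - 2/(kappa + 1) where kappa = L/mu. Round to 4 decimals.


Step 1: Compute the condition number.
kappa = L/mu = 82/54 = 1.5185
Step 2: Compute the convergence rate.
r = 1 - 2/(kappa + 1) = 1 - 2*mu/(L + mu) = (L - mu)/(L + mu) = 28/136 = 0.2059


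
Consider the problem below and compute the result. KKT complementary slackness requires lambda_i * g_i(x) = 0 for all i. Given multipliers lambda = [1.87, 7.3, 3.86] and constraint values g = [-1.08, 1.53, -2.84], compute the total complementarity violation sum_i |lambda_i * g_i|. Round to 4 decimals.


KKT complementary slackness check:
lambda_1 * g_1 = 1.87 * -1.08 = -2.0196
lambda_2 * g_2 = 7.3 * 1.53 = 11.169
lambda_3 * g_3 = 3.86 * -2.84 = -10.9624
Total violation = 2.0196 + 11.169 + 10.9624 = 24.151


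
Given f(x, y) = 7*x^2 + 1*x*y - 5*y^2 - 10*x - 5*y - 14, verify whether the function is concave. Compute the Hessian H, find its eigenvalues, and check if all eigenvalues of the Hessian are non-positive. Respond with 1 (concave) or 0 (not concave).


The Hessian of f(x,y) = 7*x^2 + 1*x*y - 5*y^2 - 10*x - 5*y - 14 is:
H = [[14, 1], [1, -10]]
Trace = 14 - 10 = 4
Determinant = 14*-10 - (1)^2 = -141
Discriminant = (4)^2 - 4*-141 = 580.0
Eigenvalues: lambda_1 = -10.0416, lambda_2 = 14.0416
The function is not concave.

0


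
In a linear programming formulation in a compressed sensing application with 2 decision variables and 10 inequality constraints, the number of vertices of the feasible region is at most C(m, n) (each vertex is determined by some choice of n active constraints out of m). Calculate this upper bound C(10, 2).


Each vertex corresponds to some choice of n active constraints out of m, so the number of vertices is at most C(m, n) = m! / (n!(m-n)!).
m = 10, n = 2
Numerator: 10 * 9
Denominator: 2! = 2
C(10, 2) = 45


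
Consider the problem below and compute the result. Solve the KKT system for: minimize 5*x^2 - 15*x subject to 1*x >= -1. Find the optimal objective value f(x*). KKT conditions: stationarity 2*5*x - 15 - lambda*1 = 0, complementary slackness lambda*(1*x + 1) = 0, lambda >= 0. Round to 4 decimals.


Step 1: Try lambda = 0 (constraint inactive).
Stationarity: 2*5*x - 15 = 0
x* = 15/(2*5) = 1.5
Check constraint: 1*1.5 = 1.5 >= -1 -- satisfied.
Step 2: Compute optimal value.
f(x*) = 5*1.5^2 - 15*1.5 = -11.25


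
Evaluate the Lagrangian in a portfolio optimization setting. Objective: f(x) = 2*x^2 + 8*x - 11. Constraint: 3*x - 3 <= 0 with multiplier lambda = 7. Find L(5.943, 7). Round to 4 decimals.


Step 1: Evaluate f(x).
f(5.943) = 2*5.943^2 + 8*5.943 - 11 = 107.1825
Step 2: Evaluate g(x).
g(5.943) = 3*5.943 - 3 = 14.829
Step 3: Compute Lagrangian.
L = 107.1825 + 7*14.829 = 210.9855


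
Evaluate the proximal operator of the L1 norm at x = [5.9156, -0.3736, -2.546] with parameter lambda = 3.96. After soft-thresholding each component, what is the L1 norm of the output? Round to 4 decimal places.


Soft-thresholding with lambda = 3.96:
prox(5.9156) = sign(5.9156)*max(|5.9156| - 3.96, 0) = 1.9556
prox(-0.3736) = sign(-0.3736)*max(|-0.3736| - 3.96, 0) = 0.0
prox(-2.546) = sign(-2.546)*max(|-2.546| - 3.96, 0) = 0.0
prox(x) = [1.9556, 0.0, 0.0]
||prox(x)||_1 = 1.9556 + 0.0 + 0.0 = 1.9556


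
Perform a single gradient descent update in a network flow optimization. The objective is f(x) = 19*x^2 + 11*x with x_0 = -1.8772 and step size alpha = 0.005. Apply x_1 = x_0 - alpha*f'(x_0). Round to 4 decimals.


We compute the gradient at x_0 and apply the update.
f'(x) = 38*x + 11
f'(-1.8772) = 38*-1.8772 + 11 = -60.3336
x_1 = -1.8772 - 0.005*-60.3336 = -1.5755


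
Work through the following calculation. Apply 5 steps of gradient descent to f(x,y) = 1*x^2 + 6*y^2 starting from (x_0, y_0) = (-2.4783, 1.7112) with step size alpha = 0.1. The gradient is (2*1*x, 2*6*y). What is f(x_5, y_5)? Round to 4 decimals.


Gradient descent on f(x,y) = 1*x^2 + 6*y^2.
Starting point: (-2.4783, 1.7112), alpha = 0.1
Step 1: grad_x = 2*1*-2.4783 = -4.9566, grad_y = 2*6*1.7112 = 20.5344
  x_1 = -2.4783 - 0.1*-4.9566 = -1.9826
  y_1 = 1.7112 - 0.1*20.5344 = -0.3422
Step 2: grad_x = 2*1*-1.9826 = -3.9653, grad_y = 2*6*-0.3422 = -4.1069
  x_2 = -1.9826 - 0.1*-3.9653 = -1.5861
  y_2 = -0.3422 - 0.1*-4.1069 = 0.0684
Step 3: grad_x = 2*1*-1.5861 = -3.1722, grad_y = 2*6*0.0684 = 0.8214
  x_3 = -1.5861 - 0.1*-3.1722 = -1.2689
  y_3 = 0.0684 - 0.1*0.8214 = -0.0137
Step 4: grad_x = 2*1*-1.2689 = -2.5378, grad_y = 2*6*-0.0137 = -0.1643
  x_4 = -1.2689 - 0.1*-2.5378 = -1.0151
  y_4 = -0.0137 - 0.1*-0.1643 = 0.0027
Step 5: grad_x = 2*1*-1.0151 = -2.0302, grad_y = 2*6*0.0027 = 0.0329
  x_5 = -1.0151 - 0.1*-2.0302 = -0.8121
  y_5 = 0.0027 - 0.1*0.0329 = -0.0005
f(-0.8121, -0.0005) = 1*(-0.8121)^2 + 6*(-0.0005)^2 = 0.6595


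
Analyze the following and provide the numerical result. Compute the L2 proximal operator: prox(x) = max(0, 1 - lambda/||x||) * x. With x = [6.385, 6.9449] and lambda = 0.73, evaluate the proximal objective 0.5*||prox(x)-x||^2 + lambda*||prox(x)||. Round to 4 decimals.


Step 1: Compute ||x||.
||x|| = 9.434
Step 2: Compute scaling factor.
scale = max(0, 1 - 0.73/9.434) = 0.9226
Step 3: prox(x) = [5.8909, 6.4075]
||prox(x)|| = 8.704
Step 4: Proximal objective.
0.5*||prox-x||^2 = 0.2665
lambda*||prox|| = 6.3539
Total = 6.6204


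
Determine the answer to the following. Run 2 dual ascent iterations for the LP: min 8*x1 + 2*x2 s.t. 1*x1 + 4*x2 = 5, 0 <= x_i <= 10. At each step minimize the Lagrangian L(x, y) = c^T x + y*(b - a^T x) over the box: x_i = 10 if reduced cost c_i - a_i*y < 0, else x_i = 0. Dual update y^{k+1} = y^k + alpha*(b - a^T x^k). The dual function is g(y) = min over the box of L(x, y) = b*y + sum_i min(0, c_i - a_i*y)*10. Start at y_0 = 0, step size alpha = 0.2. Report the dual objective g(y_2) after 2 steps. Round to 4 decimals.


Dual ascent for LP: min 8*x1 + 2*x2, 1*x1 + 4*x2 = 5, 0 <= x_i <= 10
Step 1: y^k = 0.0, reduced costs: (8.0, 2.0)
  x^k = (0.0, 0.0), subgradient = b - a^T x = 5.0
  y^{k+1} = 0.0 + 0.2*5.0 = 1.0
Step 2: y^k = 1.0, reduced costs: (7.0, -2.0)
  x^k = (0.0, 10.0), subgradient = b - a^T x = -35.0
  y^{k+1} = 1.0 + 0.2*-35.0 = -6.0
Dual objective at y_2 = -6.0: reduced costs (14.0, 26.0), box minimizer x = (0.0, 0.0)
g(y_2) = b*y + (c1 - a1*y)*x1 + (c2 - a2*y)*x2 = 5*(-6.0) + 14.0*0.0 + 26.0*0.0 = -30.0 + 0.0 + 0.0 = -30.0


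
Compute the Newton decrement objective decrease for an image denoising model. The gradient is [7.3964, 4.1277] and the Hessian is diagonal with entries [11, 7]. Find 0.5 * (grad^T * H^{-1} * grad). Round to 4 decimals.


Step 1: H is diagonal, so H^(-1) * g = [0.6724, 0.5897].
Step 2: g^T H^(-1) g = sum_i g_i^2 / H_ii
  = (7.3964)^2/11 + (4.1277)^2/7
  = 4.9733 + 2.434 = 7.4073
Step 3: Objective decrease = 0.5 * g^T H^(-1) g = 3.7037


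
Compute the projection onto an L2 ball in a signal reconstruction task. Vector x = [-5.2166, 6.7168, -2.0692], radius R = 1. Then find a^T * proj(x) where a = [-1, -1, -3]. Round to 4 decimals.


Step 1: Compute ||x|| (intermediates to 6 decimals).
||x|| = sqrt((-5.2166)^2 + 6.7168^2 + (-2.0692)^2) = 8.752709
Step 2: Project.
Since ||x|| > R, scale = R/||x|| = 1/8.752709 = 0.11425, proj(x) = scale * x
proj(x) = [-0.595997, 0.767394, -0.236406]
Step 3: Dot product.
a^T * proj(x) = -1*(-0.595997) - 1*0.767394 - 3*(-0.236406) = 0.5378


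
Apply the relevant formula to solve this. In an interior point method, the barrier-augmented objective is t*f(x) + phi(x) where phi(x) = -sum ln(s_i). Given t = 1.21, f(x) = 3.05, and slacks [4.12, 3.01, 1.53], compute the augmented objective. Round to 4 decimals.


Step 1: Compute log-barrier.
ln values: [1.4159, 1.1019, 0.4253]
phi = -(1.4159 + 1.1019 + 0.4253) = -2.9431
Step 2: Compute augmented objective.
t*f(x) = 1.21*3.05 = 3.6905
Total = 3.6905 - 2.9431 = 0.7474


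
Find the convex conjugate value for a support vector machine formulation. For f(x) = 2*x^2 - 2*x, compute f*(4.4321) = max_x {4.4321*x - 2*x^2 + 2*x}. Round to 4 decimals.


f*(y) = sup_x {y*x - a*x^2 - b*x} = sup_x {(y-b)*x - a*x^2}
FOC: (y - b) - 2a*x = 0 => x* = (y - b)/(2a)
x* = (4.4321 + 2)/(2*2) = 1.608
f*(4.4321) = (y-b)^2/(4a) = (4.4321 + 2)^2/(4*2)
= 41.3719/8 = 5.1715


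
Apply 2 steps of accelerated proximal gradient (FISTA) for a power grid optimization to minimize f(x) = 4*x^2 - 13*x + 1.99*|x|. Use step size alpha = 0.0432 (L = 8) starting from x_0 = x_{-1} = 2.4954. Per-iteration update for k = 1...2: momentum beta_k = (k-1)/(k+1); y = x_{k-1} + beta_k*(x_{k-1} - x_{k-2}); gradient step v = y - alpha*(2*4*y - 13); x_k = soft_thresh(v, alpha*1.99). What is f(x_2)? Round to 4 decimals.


FISTA on f(x) = 4*x^2 - 13*x + 1.99*|x|
L = 8, alpha = 0.0432
Iteration 1: beta = 0.0, y = 2.4954 + 0.0*(2.4954 - 2.4954) = 2.4954
  grad(y) = 6.9632, v = y - alpha*grad = 2.1946
  prox(v) = soft_thresh(2.1946, 0.086) = 2.1086
Iteration 2: beta = 0.3333, y = 2.1086 + 0.3333*(2.1086 - 2.4954) = 1.9797
  grad(y) = 2.8376, v = y - alpha*grad = 1.8571
  prox(v) = soft_thresh(1.8571, 0.086) = 1.7711
f(x_2) = 4*1.7711^2 - 13*1.7711 + 1.99*|1.7711| = -6.9525


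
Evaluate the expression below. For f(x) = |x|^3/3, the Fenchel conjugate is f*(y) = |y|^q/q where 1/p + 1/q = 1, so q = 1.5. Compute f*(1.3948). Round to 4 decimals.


The conjugate exponent q satisfies 1/p + 1/q = 1.
p = 3, so q = 3/(3 - 1) = 1.5
|y|^q = 1.3948^1.5 = 1.6473
f*(1.3948) = 1.6473 / 1.5 = 1.0982


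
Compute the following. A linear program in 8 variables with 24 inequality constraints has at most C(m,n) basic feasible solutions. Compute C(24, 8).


Each vertex corresponds to some choice of n active constraints out of m, so the number of vertices is at most C(m, n) = m! / (n!(m-n)!).
m = 24, n = 8
Numerator: 24 * 23 * 22 * 21 * 20 * 19 * 18 * 17
Denominator: 8! = 40320
C(24, 8) = 735471


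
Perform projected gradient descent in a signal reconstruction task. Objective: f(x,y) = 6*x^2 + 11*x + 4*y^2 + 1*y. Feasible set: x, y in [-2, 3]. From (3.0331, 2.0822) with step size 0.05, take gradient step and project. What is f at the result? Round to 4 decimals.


Step 1: Compute gradient at (3.0331, 2.0822).
grad_x = 2*6*3.0331 + 11 = 47.3972
grad_y = 2*4*2.0822 + 1 = 17.6576
Step 2: Gradient step.
x_raw = 3.0331 - 0.05*47.3972 = 0.6632
y_raw = 2.0822 - 0.05*17.6576 = 1.1993
Step 3: Project onto [-2, 3].
x_proj = clip(0.6632) = 0.6632
y_proj = clip(1.1993) = 1.1993
Step 4: Evaluate f.
f(0.6632, 1.1993) = 16.8878


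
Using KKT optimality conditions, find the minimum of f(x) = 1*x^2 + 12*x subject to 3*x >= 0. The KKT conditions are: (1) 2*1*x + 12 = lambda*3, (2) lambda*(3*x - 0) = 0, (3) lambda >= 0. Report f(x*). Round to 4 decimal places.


Step 1: Try lambda = 0 (constraint inactive).
x_unc = -12/(2*1) = -6.0
Check: 3*-6.0 = -18.0 < 0 -- violated!
Step 2: Constraint must be active: 3*x = 0
x* = 0/3 = 0.0
lambda = (2*1*0.0 + 12)/3 = 4.0
Step 3: Compute optimal value.
f(x*) = 1*0.0^2 + 12*0.0 = 0.0


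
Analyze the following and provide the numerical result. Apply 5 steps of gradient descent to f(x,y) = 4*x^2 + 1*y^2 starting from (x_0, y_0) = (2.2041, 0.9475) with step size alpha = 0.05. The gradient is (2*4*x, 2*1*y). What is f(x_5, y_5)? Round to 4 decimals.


Gradient descent on f(x,y) = 4*x^2 + 1*y^2.
Starting point: (2.2041, 0.9475), alpha = 0.05
Step 1: grad_x = 2*4*2.2041 = 17.6328, grad_y = 2*1*0.9475 = 1.895
  x_1 = 2.2041 - 0.05*17.6328 = 1.3225
  y_1 = 0.9475 - 0.05*1.895 = 0.8528
Step 2: grad_x = 2*4*1.3225 = 10.5797, grad_y = 2*1*0.8528 = 1.7055
  x_2 = 1.3225 - 0.05*10.5797 = 0.7935
  y_2 = 0.8528 - 0.05*1.7055 = 0.7675
Step 3: grad_x = 2*4*0.7935 = 6.3478, grad_y = 2*1*0.7675 = 1.535
  x_3 = 0.7935 - 0.05*6.3478 = 0.4761
  y_3 = 0.7675 - 0.05*1.535 = 0.6907
Step 4: grad_x = 2*4*0.4761 = 3.8087, grad_y = 2*1*0.6907 = 1.3815
  x_4 = 0.4761 - 0.05*3.8087 = 0.2857
  y_4 = 0.6907 - 0.05*1.3815 = 0.6217
Step 5: grad_x = 2*4*0.2857 = 2.2852, grad_y = 2*1*0.6217 = 1.2433
  x_5 = 0.2857 - 0.05*2.2852 = 0.1714
  y_5 = 0.6217 - 0.05*1.2433 = 0.5595
f(0.1714, 0.5595) = 4*0.1714^2 + 1*0.5595^2 = 0.4305


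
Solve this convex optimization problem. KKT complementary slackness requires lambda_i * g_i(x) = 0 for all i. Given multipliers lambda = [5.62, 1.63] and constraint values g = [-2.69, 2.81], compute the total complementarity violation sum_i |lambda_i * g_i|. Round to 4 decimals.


KKT complementary slackness check:
lambda_1 * g_1 = 5.62 * -2.69 = -15.1178
lambda_2 * g_2 = 1.63 * 2.81 = 4.5803
Total violation = 15.1178 + 4.5803 = 19.6981


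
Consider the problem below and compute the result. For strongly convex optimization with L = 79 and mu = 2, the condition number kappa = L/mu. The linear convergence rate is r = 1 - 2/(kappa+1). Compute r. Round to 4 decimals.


Step 1: Compute the condition number.
kappa = L/mu = 79/2 = 39.5
Step 2: Compute the convergence rate.
r = 1 - 2/(kappa + 1) = 1 - 2*mu/(L + mu) = (L - mu)/(L + mu) = 77/81 = 0.9506


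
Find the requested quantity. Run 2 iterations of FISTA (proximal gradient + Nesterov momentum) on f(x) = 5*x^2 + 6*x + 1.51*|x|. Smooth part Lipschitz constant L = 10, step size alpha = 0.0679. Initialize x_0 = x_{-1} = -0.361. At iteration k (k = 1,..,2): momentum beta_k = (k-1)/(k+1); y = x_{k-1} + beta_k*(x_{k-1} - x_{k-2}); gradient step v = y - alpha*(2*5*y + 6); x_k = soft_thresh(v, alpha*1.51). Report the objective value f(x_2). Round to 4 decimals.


FISTA on f(x) = 5*x^2 + 6*x + 1.51*|x|
L = 10, alpha = 0.0679
Iteration 1: beta = 0.0, y = -0.361 + 0.0*(-0.361 + 0.361) = -0.361
  grad(y) = 2.39, v = y - alpha*grad = -0.5233
  prox(v) = soft_thresh(-0.5233, 0.1025) = -0.4208
Iteration 2: beta = 0.3333, y = -0.4208 + 0.3333*(-0.4208 + 0.361) = -0.4407
  grad(y) = 1.5933, v = y - alpha*grad = -0.5489
  prox(v) = soft_thresh(-0.5489, 0.1025) = -0.4463
f(x_2) = 5*(-0.4463)^2 + 6*(-0.4463) + 1.51*|-0.4463| = -1.008


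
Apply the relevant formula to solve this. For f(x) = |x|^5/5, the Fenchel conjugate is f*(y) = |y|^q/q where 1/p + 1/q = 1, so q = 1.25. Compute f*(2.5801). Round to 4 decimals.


The conjugate exponent q satisfies 1/p + 1/q = 1.
p = 5, so q = 5/(5 - 1) = 1.25
|y|^q = 2.5801^1.25 = 3.27
f*(2.5801) = 3.27 / 1.25 = 2.616


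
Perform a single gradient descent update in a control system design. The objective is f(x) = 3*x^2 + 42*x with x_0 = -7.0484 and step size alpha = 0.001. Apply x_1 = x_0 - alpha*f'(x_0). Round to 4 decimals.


We compute the gradient at x_0 and apply the update.
f'(x) = 6*x + 42
f'(-7.0484) = 6*-7.0484 + 42 = -0.2904
x_1 = -7.0484 - 0.001*-0.2904 = -7.0481


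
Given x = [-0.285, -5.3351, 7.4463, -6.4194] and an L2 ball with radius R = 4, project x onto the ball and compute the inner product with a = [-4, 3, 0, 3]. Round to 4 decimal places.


Step 1: Compute ||x|| (intermediates to 6 decimals).
||x|| = sqrt((-0.285)^2 + (-5.3351)^2 + 7.4463^2 + (-6.4194)^2) = 11.189307
Step 2: Project.
Since ||x|| > R, scale = R/||x|| = 4/11.189307 = 0.357484, proj(x) = scale * x
proj(x) = [-0.101883, -1.907213, 2.661933, -2.294833]
Step 3: Dot product.
a^T * proj(x) = -4*(-0.101883) + 3*(-1.907213) + 0*2.661933 + 3*(-2.294833) = -12.1986


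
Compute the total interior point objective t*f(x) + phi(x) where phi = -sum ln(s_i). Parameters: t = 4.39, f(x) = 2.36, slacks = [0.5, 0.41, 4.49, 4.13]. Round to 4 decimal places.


Step 1: Compute log-barrier.
ln values: [-0.6931, -0.8916, 1.5019, 1.4183]
phi = -(-0.6931 - 0.8916 + 1.5019 + 1.4183) = -1.3354
Step 2: Compute augmented objective.
t*f(x) = 4.39*2.36 = 10.3604
Total = 10.3604 - 1.3354 = 9.025


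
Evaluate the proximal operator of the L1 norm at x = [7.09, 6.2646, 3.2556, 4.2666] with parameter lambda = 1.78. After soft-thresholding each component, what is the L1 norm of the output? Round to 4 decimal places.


Soft-thresholding with lambda = 1.78:
prox(7.09) = sign(7.09)*max(|7.09| - 1.78, 0) = 5.31
prox(6.2646) = sign(6.2646)*max(|6.2646| - 1.78, 0) = 4.4846
prox(3.2556) = sign(3.2556)*max(|3.2556| - 1.78, 0) = 1.4756
prox(4.2666) = sign(4.2666)*max(|4.2666| - 1.78, 0) = 2.4866
prox(x) = [5.31, 4.4846, 1.4756, 2.4866]
||prox(x)||_1 = 5.31 + 4.4846 + 1.4756 + 2.4866 = 13.7568


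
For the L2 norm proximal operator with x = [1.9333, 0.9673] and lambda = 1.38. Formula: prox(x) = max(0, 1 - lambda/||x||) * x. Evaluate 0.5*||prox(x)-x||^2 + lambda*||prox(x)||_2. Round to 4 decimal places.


Step 1: Compute ||x||.
||x|| = 2.1618
Step 2: Compute scaling factor.
scale = max(0, 1 - 1.38/2.1618) = 0.3616
Step 3: prox(x) = [0.6992, 0.3498]
||prox(x)|| = 0.7818
Step 4: Proximal objective.
0.5*||prox-x||^2 = 0.9522
lambda*||prox|| = 1.0789
Total = 2.0311
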